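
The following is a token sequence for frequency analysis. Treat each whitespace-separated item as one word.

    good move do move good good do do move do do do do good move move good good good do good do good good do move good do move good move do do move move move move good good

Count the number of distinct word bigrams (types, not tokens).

39 tokens → 38 bigram windows in total.
Repeated bigrams (each contributes count−1 duplicates):
  do do: 5
  do move: 5
  good do: 5
  good good: 5
  move good: 5
  move move: 4
  do good: 3
  good move: 3
  … (1 more repeated)
29 duplicate windows → 38 − 29 = 9 distinct.

9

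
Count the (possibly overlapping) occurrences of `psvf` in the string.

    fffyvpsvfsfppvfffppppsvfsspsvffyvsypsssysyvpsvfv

4

Sliding a length-4 window over the 48 characters (45 positions):
  position 6–9: psvf
  position 21–24: psvf
  position 27–30: psvf
  position 44–47: psvf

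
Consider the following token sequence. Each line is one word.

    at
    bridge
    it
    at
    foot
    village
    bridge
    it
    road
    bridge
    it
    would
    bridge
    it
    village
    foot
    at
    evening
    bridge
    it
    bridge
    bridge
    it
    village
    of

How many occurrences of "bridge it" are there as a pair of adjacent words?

6

Scanning the 24 overlapping bigram windows for "bridge it":
  position 2–3: bridge it
  position 7–8: bridge it
  position 10–11: bridge it
  position 13–14: bridge it
  position 19–20: bridge it
  position 22–23: bridge it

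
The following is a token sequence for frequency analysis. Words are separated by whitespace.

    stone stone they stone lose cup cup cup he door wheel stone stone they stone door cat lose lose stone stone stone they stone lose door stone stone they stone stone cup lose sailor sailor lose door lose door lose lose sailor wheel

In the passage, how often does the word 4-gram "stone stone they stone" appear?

4

Scanning the 40 overlapping 4-gram windows for "stone stone they stone":
  position 1–4: stone stone they stone
  position 12–15: stone stone they stone
  position 21–24: stone stone they stone
  position 27–30: stone stone they stone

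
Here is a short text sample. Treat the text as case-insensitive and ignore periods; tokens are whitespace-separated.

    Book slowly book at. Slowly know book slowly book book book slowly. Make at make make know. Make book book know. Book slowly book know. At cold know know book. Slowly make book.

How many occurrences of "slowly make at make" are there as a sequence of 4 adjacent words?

Scanning the 30 overlapping 4-gram windows for "slowly make at make":
  position 12–15: slowly make at make

1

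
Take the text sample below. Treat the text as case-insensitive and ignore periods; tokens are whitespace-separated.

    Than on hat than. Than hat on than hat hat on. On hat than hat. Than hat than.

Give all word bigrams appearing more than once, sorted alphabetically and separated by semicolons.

Bigram counts meeting the condition (more than once):
  hat on: 2
  hat than: 4
  on hat: 2
  than hat: 4

hat on; hat than; on hat; than hat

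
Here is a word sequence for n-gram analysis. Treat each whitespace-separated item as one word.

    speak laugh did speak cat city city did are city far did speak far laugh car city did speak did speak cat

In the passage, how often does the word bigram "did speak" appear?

Scanning the 21 overlapping bigram windows for "did speak":
  position 3–4: did speak
  position 12–13: did speak
  position 18–19: did speak
  position 20–21: did speak

4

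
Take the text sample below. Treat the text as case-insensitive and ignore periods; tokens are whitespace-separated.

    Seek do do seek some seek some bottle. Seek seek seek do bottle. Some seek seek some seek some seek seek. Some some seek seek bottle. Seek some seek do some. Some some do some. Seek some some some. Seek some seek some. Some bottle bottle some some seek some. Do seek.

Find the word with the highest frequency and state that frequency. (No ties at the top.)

"some", 21 times

Unigram frequencies (highest first):
  some: 21
  seek: 20
  do: 6
  bottle: 5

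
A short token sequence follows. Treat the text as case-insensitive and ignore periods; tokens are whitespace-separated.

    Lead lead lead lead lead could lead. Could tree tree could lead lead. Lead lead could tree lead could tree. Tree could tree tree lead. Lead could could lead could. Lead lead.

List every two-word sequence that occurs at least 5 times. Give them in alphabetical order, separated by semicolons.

lead could; lead lead

Bigram counts meeting the condition (at least 5 times):
  lead could: 6
  lead lead: 9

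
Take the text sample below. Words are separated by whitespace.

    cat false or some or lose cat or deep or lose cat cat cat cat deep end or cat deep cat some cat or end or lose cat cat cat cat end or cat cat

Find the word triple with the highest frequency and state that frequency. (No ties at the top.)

Trigram frequencies (highest first):
  cat cat cat: 4
  or lose cat: 3
  lose cat cat: 2
  end or cat: 2
  cat false or: 1
  false or some: 1
  … (20 more, each ≤ 1)

"cat cat cat", 4 times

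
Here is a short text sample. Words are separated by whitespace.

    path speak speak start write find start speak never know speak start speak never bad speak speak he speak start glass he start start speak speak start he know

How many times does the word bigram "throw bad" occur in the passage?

Scanning the 28 overlapping bigram windows for "throw bad":
  (none found)

0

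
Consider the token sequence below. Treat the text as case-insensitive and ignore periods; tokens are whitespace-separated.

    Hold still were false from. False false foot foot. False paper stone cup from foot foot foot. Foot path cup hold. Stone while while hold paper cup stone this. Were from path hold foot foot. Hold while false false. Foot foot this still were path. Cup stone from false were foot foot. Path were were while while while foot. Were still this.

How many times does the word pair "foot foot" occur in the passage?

Scanning the 61 overlapping bigram windows for "foot foot":
  position 8–9: foot foot
  position 15–16: foot foot
  position 16–17: foot foot
  position 17–18: foot foot
  position 34–35: foot foot
  position 40–41: foot foot
  position 51–52: foot foot

7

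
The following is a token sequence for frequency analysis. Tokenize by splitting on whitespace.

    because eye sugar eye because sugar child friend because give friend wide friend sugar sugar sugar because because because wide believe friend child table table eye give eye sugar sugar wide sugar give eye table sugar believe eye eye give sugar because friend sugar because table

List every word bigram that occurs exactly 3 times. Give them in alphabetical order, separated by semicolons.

sugar because; sugar sugar

Bigram counts meeting the condition (exactly 3 times):
  sugar because: 3
  sugar sugar: 3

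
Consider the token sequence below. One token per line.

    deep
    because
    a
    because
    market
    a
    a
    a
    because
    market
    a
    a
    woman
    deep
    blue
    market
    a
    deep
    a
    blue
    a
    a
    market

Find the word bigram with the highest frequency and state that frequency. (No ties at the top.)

Bigram frequencies (highest first):
  a a: 4
  market a: 3
  a because: 2
  because market: 2
  deep because: 1
  because a: 1
  … (9 more, each ≤ 1)

"a a", 4 times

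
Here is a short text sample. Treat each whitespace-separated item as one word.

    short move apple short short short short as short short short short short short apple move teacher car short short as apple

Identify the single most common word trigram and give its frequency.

Trigram frequencies (highest first):
  short short short: 6
  short short as: 2
  short move apple: 1
  move apple short: 1
  apple short short: 1
  short as short: 1
  … (8 more, each ≤ 1)

"short short short", 6 times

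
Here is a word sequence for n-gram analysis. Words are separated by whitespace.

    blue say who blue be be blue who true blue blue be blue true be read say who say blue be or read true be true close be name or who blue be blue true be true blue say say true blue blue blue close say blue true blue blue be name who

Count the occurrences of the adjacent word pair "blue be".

5

Scanning the 52 overlapping bigram windows for "blue be":
  position 4–5: blue be
  position 11–12: blue be
  position 20–21: blue be
  position 32–33: blue be
  position 50–51: blue be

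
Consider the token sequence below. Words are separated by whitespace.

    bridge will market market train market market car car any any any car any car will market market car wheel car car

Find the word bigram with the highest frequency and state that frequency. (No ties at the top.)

"market market", 3 times

Bigram frequencies (highest first):
  market market: 3
  will market: 2
  market car: 2
  car car: 2
  car any: 2
  any any: 2
  … (7 more, each ≤ 2)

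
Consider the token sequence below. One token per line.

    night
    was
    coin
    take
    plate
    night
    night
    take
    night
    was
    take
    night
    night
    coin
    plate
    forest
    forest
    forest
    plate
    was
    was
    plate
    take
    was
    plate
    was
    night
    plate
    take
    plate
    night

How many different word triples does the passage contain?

28

31 tokens → 29 trigram windows in total.
Repeated trigrams (each contributes count−1 duplicates):
  take plate night: 2
1 duplicate windows → 29 − 1 = 28 distinct.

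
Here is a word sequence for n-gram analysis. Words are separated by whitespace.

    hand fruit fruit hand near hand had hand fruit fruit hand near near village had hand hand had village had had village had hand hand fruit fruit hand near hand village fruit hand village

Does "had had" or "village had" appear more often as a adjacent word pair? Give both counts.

"had had": 1 occurrence
"village had": 3 occurrences

"village had" (3 vs 1)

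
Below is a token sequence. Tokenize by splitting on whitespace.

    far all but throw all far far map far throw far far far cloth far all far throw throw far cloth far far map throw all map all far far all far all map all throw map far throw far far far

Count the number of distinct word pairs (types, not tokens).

18

42 tokens → 41 bigram windows in total.
Repeated bigrams (each contributes count−1 duplicates):
  far far: 7
  all far: 4
  far all: 4
  far throw: 3
  throw far: 3
  all map: 2
  cloth far: 2
  far cloth: 2
  … (4 more repeated)
23 duplicate windows → 41 − 23 = 18 distinct.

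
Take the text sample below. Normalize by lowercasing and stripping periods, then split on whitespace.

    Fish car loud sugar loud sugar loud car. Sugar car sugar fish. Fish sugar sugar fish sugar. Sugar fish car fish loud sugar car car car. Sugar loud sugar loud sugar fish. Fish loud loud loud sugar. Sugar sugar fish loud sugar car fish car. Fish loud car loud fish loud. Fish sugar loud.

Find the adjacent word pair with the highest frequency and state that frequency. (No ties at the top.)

Bigram frequencies (highest first):
  loud sugar: 7
  sugar loud: 5
  sugar fish: 5
  fish loud: 5
  sugar sugar: 4
  fish car: 3
  … (10 more, each ≤ 3)

"loud sugar", 7 times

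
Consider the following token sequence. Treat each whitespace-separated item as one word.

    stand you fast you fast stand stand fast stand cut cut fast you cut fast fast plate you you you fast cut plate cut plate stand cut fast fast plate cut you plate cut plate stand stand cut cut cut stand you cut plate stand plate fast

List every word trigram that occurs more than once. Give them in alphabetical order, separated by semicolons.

cut fast fast; cut plate stand; fast fast plate; plate cut plate; stand cut cut

Trigram counts meeting the condition (more than once):
  cut fast fast: 2
  cut plate stand: 3
  fast fast plate: 2
  plate cut plate: 2
  stand cut cut: 2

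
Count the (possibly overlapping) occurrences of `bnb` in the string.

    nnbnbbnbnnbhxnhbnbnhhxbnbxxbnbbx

Sliding a length-3 window over the 32 characters (30 positions):
  position 3–5: bnb
  position 6–8: bnb
  position 16–18: bnb
  position 23–25: bnb
  position 28–30: bnb

5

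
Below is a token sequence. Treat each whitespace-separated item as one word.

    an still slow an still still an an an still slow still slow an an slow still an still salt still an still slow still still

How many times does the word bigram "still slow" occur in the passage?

Scanning the 25 overlapping bigram windows for "still slow":
  position 2–3: still slow
  position 10–11: still slow
  position 12–13: still slow
  position 23–24: still slow

4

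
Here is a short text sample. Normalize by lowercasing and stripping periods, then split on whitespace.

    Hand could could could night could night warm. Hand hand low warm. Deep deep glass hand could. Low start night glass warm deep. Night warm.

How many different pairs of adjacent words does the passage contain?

25 tokens → 24 bigram windows in total.
Repeated bigrams (each contributes count−1 duplicates):
  could could: 2
  could night: 2
  hand could: 2
  night warm: 2
  warm deep: 2
5 duplicate windows → 24 − 5 = 19 distinct.

19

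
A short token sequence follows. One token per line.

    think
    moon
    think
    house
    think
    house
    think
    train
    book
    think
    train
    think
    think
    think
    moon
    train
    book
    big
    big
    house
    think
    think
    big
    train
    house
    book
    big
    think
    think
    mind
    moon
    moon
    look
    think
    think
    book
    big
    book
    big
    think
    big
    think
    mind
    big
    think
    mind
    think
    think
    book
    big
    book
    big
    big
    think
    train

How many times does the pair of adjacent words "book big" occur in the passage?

Scanning the 54 overlapping bigram windows for "book big":
  position 17–18: book big
  position 26–27: book big
  position 36–37: book big
  position 38–39: book big
  position 49–50: book big
  position 51–52: book big

6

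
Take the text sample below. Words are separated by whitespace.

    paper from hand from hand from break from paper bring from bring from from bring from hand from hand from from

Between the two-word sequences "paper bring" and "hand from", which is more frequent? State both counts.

"hand from" (4 vs 1)

"paper bring": 1 occurrence
"hand from": 4 occurrences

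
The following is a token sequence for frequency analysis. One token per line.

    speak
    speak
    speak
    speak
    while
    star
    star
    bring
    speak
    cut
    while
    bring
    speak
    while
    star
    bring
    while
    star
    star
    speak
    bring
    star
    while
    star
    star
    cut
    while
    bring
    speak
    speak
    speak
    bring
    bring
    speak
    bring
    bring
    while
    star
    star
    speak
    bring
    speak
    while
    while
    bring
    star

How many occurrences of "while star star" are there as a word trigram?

4

Scanning the 44 overlapping trigram windows for "while star star":
  position 5–7: while star star
  position 17–19: while star star
  position 23–25: while star star
  position 37–39: while star star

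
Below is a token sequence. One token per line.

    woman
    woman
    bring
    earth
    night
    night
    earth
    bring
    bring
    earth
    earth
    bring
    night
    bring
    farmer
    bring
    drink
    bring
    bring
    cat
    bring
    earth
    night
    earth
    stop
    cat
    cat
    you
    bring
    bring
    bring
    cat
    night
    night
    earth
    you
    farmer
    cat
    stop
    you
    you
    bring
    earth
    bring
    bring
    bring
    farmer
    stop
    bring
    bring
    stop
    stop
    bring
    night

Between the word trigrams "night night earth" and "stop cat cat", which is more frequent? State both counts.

"night night earth": 2 occurrences
"stop cat cat": 1 occurrence

"night night earth" (2 vs 1)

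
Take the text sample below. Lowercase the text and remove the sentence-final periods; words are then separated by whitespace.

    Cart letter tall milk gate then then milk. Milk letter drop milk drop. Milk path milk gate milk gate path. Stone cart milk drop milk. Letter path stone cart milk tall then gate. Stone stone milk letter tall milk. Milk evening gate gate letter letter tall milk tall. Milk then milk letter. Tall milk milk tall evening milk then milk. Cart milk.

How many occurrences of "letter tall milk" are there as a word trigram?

4

Scanning the 60 overlapping trigram windows for "letter tall milk":
  position 2–4: letter tall milk
  position 37–39: letter tall milk
  position 45–47: letter tall milk
  position 52–54: letter tall milk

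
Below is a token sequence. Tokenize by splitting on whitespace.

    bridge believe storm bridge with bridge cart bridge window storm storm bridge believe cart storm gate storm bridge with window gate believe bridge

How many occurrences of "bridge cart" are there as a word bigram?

Scanning the 22 overlapping bigram windows for "bridge cart":
  position 6–7: bridge cart

1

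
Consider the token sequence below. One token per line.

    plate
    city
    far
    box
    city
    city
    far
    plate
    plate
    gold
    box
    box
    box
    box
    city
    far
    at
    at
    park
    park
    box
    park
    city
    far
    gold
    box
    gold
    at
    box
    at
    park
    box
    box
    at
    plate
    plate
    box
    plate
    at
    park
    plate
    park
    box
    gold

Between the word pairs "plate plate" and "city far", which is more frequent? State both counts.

"city far" (4 vs 2)

"plate plate": 2 occurrences
"city far": 4 occurrences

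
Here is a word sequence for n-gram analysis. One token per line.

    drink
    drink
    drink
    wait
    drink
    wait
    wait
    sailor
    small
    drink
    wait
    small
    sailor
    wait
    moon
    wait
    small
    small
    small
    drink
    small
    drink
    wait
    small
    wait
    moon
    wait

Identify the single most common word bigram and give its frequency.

"drink wait", 4 times

Bigram frequencies (highest first):
  drink wait: 4
  small drink: 3
  wait small: 3
  drink drink: 2
  wait moon: 2
  moon wait: 2
  … (9 more, each ≤ 2)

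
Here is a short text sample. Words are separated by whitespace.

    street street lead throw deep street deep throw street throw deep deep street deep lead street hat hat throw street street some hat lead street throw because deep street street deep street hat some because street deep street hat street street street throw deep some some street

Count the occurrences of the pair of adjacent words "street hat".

3

Scanning the 46 overlapping bigram windows for "street hat":
  position 16–17: street hat
  position 32–33: street hat
  position 38–39: street hat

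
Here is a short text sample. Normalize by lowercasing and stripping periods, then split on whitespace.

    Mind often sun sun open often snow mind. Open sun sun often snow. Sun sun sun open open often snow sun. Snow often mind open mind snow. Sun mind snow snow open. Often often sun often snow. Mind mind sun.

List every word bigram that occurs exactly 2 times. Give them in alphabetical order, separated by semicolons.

mind open; mind snow; often sun; snow mind; sun often; sun open

Bigram counts meeting the condition (exactly 2 times):
  mind open: 2
  mind snow: 2
  often sun: 2
  snow mind: 2
  sun often: 2
  sun open: 2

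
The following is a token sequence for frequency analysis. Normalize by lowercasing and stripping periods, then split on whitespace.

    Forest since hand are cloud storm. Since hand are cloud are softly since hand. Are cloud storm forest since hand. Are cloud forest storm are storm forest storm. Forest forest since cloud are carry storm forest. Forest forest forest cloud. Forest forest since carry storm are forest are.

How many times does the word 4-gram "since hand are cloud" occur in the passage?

4

Scanning the 45 overlapping 4-gram windows for "since hand are cloud":
  position 2–5: since hand are cloud
  position 7–10: since hand are cloud
  position 13–16: since hand are cloud
  position 19–22: since hand are cloud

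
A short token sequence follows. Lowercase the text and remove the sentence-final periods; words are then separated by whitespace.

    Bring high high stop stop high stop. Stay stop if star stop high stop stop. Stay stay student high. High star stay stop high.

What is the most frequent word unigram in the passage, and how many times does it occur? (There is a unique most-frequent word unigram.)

"stop", 8 times

Unigram frequencies (highest first):
  stop: 8
  high: 7
  stay: 4
  star: 2
  bring: 1
  if: 1
  … (1 more, each ≤ 1)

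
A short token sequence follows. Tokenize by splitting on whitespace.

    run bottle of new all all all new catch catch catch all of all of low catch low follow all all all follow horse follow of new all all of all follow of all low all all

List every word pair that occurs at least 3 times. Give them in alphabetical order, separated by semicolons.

all all; all of; of all

Bigram counts meeting the condition (at least 3 times):
  all all: 6
  all of: 3
  of all: 3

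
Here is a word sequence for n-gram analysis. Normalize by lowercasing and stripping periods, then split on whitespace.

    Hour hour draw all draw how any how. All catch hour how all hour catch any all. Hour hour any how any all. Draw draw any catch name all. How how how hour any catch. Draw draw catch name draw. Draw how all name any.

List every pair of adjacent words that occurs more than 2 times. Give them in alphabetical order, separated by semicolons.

draw draw; how all

Bigram counts meeting the condition (more than 2 times):
  draw draw: 3
  how all: 3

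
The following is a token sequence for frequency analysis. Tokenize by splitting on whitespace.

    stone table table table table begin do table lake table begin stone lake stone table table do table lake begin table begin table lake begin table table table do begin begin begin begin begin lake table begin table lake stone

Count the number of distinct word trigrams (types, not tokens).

40 tokens → 38 trigram windows in total.
Repeated trigrams (each contributes count−1 duplicates):
  begin begin begin: 3
  table table table: 3
  begin table lake: 2
  do table lake: 2
  lake begin table: 2
  lake table begin: 2
  stone table table: 2
  table begin table: 2
  … (2 more repeated)
12 duplicate windows → 38 − 12 = 26 distinct.

26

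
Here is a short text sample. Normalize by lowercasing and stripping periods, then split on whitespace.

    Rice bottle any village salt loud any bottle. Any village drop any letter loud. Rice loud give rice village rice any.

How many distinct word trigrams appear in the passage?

21 tokens → 19 trigram windows in total.
Repeated trigrams (each contributes count−1 duplicates):
  bottle any village: 2
1 duplicate windows → 19 − 1 = 18 distinct.

18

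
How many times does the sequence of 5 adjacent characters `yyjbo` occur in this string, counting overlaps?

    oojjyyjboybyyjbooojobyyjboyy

3

Sliding a length-5 window over the 28 characters (24 positions):
  position 5–9: yyjbo
  position 12–16: yyjbo
  position 22–26: yyjbo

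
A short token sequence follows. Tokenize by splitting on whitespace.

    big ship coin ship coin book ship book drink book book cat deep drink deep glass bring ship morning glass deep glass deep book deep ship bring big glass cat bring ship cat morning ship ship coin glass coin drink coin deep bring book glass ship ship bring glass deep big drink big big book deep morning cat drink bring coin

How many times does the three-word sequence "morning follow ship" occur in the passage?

Scanning the 59 overlapping trigram windows for "morning follow ship":
  (none found)

0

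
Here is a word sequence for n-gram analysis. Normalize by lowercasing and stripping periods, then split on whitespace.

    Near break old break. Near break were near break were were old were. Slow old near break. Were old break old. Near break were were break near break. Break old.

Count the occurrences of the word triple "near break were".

Scanning the 28 overlapping trigram windows for "near break were":
  position 5–7: near break were
  position 8–10: near break were
  position 16–18: near break were
  position 22–24: near break were

4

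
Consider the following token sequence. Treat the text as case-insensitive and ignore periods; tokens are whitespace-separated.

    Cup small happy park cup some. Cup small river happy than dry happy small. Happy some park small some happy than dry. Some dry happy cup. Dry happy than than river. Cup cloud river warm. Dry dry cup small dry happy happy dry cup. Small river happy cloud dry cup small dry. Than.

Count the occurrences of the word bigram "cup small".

Scanning the 52 overlapping bigram windows for "cup small":
  position 1–2: cup small
  position 7–8: cup small
  position 38–39: cup small
  position 44–45: cup small
  position 50–51: cup small

5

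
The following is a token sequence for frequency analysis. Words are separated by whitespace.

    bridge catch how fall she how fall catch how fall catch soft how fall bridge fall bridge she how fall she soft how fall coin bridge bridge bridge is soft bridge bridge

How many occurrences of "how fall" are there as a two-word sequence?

Scanning the 31 overlapping bigram windows for "how fall":
  position 3–4: how fall
  position 6–7: how fall
  position 9–10: how fall
  position 13–14: how fall
  position 19–20: how fall
  position 23–24: how fall

6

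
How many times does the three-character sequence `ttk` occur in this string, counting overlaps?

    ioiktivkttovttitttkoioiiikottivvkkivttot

Sliding a length-3 window over the 40 characters (38 positions):
  position 17–19: ttk

1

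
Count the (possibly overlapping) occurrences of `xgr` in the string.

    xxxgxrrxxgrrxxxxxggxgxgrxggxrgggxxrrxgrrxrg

3

Sliding a length-3 window over the 43 characters (41 positions):
  position 9–11: xgr
  position 22–24: xgr
  position 37–39: xgr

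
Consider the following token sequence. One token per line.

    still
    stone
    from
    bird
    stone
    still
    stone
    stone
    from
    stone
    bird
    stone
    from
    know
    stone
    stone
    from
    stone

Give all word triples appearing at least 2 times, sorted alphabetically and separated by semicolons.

stone from stone; stone stone from

Trigram counts meeting the condition (at least 2 times):
  stone from stone: 2
  stone stone from: 2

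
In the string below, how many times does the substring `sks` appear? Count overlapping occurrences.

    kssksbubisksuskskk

Sliding a length-3 window over the 18 characters (16 positions):
  position 3–5: sks
  position 10–12: sks
  position 14–16: sks

3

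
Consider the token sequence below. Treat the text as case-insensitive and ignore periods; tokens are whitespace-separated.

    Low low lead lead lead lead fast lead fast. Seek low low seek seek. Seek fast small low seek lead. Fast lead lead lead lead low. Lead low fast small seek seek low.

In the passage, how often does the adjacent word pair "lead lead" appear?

Scanning the 32 overlapping bigram windows for "lead lead":
  position 3–4: lead lead
  position 4–5: lead lead
  position 5–6: lead lead
  position 22–23: lead lead
  position 23–24: lead lead
  position 24–25: lead lead

6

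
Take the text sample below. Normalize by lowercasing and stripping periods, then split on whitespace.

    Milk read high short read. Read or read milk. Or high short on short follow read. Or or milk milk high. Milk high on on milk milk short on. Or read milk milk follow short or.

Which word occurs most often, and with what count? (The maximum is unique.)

"milk", 9 times

Unigram frequencies (highest first):
  milk: 9
  read: 6
  or: 6
  short: 5
  high: 4
  on: 4
  … (1 more, each ≤ 2)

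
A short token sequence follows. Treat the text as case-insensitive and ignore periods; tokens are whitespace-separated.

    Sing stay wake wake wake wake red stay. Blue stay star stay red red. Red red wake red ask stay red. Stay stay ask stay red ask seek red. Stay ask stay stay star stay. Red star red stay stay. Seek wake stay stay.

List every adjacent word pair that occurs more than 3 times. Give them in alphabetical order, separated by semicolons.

red stay; stay red; stay stay

Bigram counts meeting the condition (more than 3 times):
  red stay: 4
  stay red: 4
  stay stay: 4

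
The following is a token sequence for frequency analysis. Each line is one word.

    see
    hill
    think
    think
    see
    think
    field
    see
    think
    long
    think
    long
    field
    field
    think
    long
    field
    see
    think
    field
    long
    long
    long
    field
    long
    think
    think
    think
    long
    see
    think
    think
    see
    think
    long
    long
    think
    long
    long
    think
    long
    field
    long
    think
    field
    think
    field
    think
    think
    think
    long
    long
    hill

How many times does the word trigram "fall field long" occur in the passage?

Scanning the 51 overlapping trigram windows for "fall field long":
  (none found)

0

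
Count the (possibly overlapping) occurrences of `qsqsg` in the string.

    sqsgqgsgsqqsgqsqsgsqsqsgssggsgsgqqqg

2

Sliding a length-5 window over the 36 characters (32 positions):
  position 14–18: qsqsg
  position 20–24: qsqsg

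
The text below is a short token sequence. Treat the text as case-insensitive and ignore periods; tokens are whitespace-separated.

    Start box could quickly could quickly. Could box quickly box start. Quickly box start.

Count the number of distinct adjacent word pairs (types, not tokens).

14 tokens → 13 bigram windows in total.
Repeated bigrams (each contributes count−1 duplicates):
  box start: 2
  could quickly: 2
  quickly box: 2
  quickly could: 2
4 duplicate windows → 13 − 4 = 9 distinct.

9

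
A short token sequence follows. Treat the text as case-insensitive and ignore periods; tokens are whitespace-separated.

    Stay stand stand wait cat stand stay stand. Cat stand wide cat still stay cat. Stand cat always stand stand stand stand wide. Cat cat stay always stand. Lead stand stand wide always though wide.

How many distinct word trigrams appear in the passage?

30

35 tokens → 33 trigram windows in total.
Repeated trigrams (each contributes count−1 duplicates):
  stand stand stand: 2
  stand stand wide: 2
  stand wide cat: 2
3 duplicate windows → 33 − 3 = 30 distinct.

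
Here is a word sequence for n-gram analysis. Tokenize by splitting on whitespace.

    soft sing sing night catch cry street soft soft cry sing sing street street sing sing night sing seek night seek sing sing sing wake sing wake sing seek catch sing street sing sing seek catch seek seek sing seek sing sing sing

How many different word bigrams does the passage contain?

43 tokens → 42 bigram windows in total.
Repeated bigrams (each contributes count−1 duplicates):
  sing sing: 8
  sing seek: 4
  seek sing: 3
  seek catch: 2
  sing night: 2
  sing street: 2
  sing wake: 2
  street sing: 2
  … (1 more repeated)
18 duplicate windows → 42 − 18 = 24 distinct.

24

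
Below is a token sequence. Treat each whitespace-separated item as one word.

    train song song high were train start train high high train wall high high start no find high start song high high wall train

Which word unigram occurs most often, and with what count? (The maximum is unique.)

Unigram frequencies (highest first):
  high: 8
  train: 5
  song: 3
  start: 3
  wall: 2
  were: 1
  … (2 more, each ≤ 1)

"high", 8 times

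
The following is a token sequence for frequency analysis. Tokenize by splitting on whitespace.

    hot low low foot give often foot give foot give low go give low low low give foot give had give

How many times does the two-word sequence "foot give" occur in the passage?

Scanning the 20 overlapping bigram windows for "foot give":
  position 4–5: foot give
  position 7–8: foot give
  position 9–10: foot give
  position 18–19: foot give

4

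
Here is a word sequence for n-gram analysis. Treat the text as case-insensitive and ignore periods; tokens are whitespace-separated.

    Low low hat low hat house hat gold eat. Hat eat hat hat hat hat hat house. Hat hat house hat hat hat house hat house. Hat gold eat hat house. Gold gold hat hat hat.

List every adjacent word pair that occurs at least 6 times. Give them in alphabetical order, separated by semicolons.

hat hat; hat house

Bigram counts meeting the condition (at least 6 times):
  hat hat: 9
  hat house: 6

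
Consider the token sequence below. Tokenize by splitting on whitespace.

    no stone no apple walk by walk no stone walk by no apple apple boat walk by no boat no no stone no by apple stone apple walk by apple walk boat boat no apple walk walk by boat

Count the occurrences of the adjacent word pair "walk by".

5

Scanning the 38 overlapping bigram windows for "walk by":
  position 5–6: walk by
  position 10–11: walk by
  position 16–17: walk by
  position 28–29: walk by
  position 37–38: walk by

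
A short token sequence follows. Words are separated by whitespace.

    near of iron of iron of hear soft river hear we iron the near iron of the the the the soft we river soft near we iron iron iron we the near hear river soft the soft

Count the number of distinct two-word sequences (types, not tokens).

26

37 tokens → 36 bigram windows in total.
Repeated bigrams (each contributes count−1 duplicates):
  iron of: 3
  the the: 3
  iron iron: 2
  of iron: 2
  river soft: 2
  the near: 2
  the soft: 2
  we iron: 2
10 duplicate windows → 36 − 10 = 26 distinct.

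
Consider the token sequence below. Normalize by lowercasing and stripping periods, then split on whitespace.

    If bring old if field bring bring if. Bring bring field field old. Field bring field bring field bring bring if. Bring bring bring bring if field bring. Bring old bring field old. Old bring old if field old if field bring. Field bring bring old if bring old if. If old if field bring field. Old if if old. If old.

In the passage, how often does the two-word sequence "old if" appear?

Scanning the 61 overlapping bigram windows for "old if":
  position 3–4: old if
  position 36–37: old if
  position 39–40: old if
  position 46–47: old if
  position 49–50: old if
  position 52–53: old if
  position 57–58: old if
  position 60–61: old if

8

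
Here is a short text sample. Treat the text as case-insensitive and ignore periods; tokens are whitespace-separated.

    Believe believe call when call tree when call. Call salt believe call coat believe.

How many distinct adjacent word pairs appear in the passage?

14 tokens → 13 bigram windows in total.
Repeated bigrams (each contributes count−1 duplicates):
  believe call: 2
  when call: 2
2 duplicate windows → 13 − 2 = 11 distinct.

11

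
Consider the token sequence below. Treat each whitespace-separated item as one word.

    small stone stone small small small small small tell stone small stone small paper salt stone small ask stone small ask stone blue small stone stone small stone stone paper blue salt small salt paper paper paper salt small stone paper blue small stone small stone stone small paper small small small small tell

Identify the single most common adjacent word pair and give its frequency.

Bigram frequencies (highest first):
  stone small: 8
  small stone: 7
  small small: 7
  stone stone: 4
  small tell: 2
  small paper: 2
  … (15 more, each ≤ 2)

"stone small", 8 times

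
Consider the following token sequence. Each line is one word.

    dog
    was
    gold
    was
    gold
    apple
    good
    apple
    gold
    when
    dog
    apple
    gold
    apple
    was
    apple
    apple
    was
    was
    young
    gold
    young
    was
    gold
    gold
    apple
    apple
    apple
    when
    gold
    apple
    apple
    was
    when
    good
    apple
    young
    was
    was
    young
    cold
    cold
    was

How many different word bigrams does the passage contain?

27

43 tokens → 42 bigram windows in total.
Repeated bigrams (each contributes count−1 duplicates):
  apple apple: 4
  gold apple: 4
  apple was: 3
  was gold: 3
  apple gold: 2
  good apple: 2
  was was: 2
  was young: 2
  … (1 more repeated)
15 duplicate windows → 42 − 15 = 27 distinct.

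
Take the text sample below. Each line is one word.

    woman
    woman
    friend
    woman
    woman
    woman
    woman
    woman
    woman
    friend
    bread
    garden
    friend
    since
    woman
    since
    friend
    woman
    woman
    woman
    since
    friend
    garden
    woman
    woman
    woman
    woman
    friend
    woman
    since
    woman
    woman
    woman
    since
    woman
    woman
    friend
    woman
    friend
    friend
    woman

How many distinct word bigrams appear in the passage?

41 tokens → 40 bigram windows in total.
Repeated bigrams (each contributes count−1 duplicates):
  woman woman: 14
  friend woman: 5
  woman friend: 5
  woman since: 4
  since woman: 3
  since friend: 2
27 duplicate windows → 40 − 27 = 13 distinct.

13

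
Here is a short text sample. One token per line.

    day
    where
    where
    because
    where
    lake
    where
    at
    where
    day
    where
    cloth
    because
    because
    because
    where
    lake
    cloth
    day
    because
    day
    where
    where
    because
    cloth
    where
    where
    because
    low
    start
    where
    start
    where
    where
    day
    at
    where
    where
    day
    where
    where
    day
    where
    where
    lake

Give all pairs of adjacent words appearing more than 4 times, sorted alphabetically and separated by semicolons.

Bigram counts meeting the condition (more than 4 times):
  day where: 5
  where where: 7

day where; where where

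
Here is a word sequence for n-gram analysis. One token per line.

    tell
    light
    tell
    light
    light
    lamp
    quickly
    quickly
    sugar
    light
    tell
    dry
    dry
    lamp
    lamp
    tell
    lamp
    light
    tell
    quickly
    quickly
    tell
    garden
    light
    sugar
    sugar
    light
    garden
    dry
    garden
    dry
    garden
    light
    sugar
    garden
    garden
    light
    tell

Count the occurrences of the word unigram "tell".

7

Scanning the 38 tokens for "tell":
  position 1: tell
  position 3: tell
  position 11: tell
  position 16: tell
  position 19: tell
  position 22: tell
  position 38: tell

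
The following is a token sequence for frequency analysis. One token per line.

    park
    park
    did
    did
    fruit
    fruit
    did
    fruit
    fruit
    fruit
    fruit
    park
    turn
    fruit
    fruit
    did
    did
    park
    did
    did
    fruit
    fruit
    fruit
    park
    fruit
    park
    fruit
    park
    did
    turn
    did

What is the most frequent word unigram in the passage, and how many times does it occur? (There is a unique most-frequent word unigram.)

Unigram frequencies (highest first):
  fruit: 13
  did: 9
  park: 7
  turn: 2

"fruit", 13 times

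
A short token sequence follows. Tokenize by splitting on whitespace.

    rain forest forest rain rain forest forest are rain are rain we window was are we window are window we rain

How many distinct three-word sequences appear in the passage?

18

21 tokens → 19 trigram windows in total.
Repeated trigrams (each contributes count−1 duplicates):
  rain forest forest: 2
1 duplicate windows → 19 − 1 = 18 distinct.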